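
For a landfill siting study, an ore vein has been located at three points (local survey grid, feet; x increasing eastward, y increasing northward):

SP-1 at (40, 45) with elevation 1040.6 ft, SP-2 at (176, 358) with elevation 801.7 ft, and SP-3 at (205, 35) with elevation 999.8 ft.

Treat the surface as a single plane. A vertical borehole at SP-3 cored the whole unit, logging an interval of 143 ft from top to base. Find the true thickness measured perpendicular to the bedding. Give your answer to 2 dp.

Two edge vectors: SP-1→SP-2 = (136, 313, -238.9), SP-1→SP-3 = (165, -10, -40.8).
Normal n = (SP-1→SP-2) × (SP-1→SP-3) = (-15159.4, -33869.7, -53005).
So ∂z/∂x = −n_x/n_z = −0.28600 and ∂z/∂y = −n_y/n_z = −0.63899.
|∇z| = √(a²+b²) = 0.70007, so dip δ = arctan(0.70007) = 34.99°.
True thickness = vertical thickness × cos δ = 143 × cos 34.99° = 117.15 ft.

117.15 ft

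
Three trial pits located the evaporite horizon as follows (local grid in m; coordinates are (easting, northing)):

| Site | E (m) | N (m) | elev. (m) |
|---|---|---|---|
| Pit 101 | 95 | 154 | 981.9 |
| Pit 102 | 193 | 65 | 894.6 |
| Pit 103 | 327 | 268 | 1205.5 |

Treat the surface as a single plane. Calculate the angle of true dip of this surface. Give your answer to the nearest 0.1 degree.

Let the plane be z = a·E + b·N + c.
Pit 102−Pit 101: 98a − 89b = −87.3;  Pit 103−Pit 101: 232a + 114b = 223.6.
Solving gives a = 0.31264, b = 1.32515.
Gradient magnitude |∇z| = √(a² + b²) = √(0.09774 + 1.75603) = 1.36153.
True dip = arctan(1.36153) = 53.7°, dipping toward SSW (azimuth ≈ 193°).

53.7°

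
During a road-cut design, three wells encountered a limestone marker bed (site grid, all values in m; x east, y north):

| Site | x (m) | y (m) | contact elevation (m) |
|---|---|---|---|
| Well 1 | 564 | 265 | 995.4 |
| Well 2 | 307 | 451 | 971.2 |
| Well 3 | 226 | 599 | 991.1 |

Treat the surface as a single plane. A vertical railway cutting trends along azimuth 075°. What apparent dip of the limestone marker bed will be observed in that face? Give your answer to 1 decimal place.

21.1°

Two edge vectors: Well 1→Well 2 = (-257, 186, -24.2), Well 1→Well 3 = (-338, 334, -4.3).
Normal n = (Well 1→Well 2) × (Well 1→Well 3) = (7283, 7074.5, -22970).
So ∂z/∂x = −n_x/n_z = 0.31707 and ∂z/∂y = −n_y/n_z = 0.30799.
Unit vector along 075° is (sin 75°, cos 75°) = (0.9659, 0.2588).
Slope in that direction = a·(0.9659) + b·(0.2588) = 0.38598.
Apparent dip = arctan|0.38598| = 21.1° (true dip is 23.8°, so apparent ≤ true as expected).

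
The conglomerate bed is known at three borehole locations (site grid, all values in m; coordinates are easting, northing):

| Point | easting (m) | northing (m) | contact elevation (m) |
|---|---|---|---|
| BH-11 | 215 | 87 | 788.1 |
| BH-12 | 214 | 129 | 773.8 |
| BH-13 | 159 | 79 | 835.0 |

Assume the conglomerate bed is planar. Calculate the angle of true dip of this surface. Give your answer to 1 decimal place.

Two edge vectors: BH-11→BH-12 = (-1, 42, -14.3), BH-11→BH-13 = (-56, -8, 46.9).
Normal n = (BH-11→BH-12) × (BH-11→BH-13) = (1855.4, 847.7, 2360).
So ∂z/∂easting = −n_x/n_z = −0.78619 and ∂z/∂northing = −n_y/n_z = −0.35919.
Gradient magnitude |∇z| = √(a² + b²) = √(0.61809 + 0.12902) = 0.86436.
True dip = arctan(0.86436) = 40.8°, dipping toward ENE (azimuth ≈ 065°).

40.8°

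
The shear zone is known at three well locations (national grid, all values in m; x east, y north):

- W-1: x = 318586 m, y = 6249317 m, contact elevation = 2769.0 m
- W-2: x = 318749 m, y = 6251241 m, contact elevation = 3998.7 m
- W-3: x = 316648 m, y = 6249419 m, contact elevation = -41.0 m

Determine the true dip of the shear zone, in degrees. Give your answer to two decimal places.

57.40°

Let the plane be z = a·x + b·y + c.
W-2−W-1: 163a + 1924b = 1229.7;  W-3−W-1: −1938a + 102b = −2810.
Solving gives a = 1.47700, b = 0.51401.
Gradient magnitude |∇z| = √(a² + b²) = √(2.18153 + 0.26420) = 1.56388.
True dip = arctan(1.56388) = 57.40°, dipping toward WSW (azimuth ≈ 251°).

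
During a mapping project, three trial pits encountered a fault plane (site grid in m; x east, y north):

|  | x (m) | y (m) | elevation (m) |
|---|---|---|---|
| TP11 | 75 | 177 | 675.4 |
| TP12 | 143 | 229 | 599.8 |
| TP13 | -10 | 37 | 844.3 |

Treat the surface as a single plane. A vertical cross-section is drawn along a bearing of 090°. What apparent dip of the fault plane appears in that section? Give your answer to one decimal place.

19.5°

Two edge vectors: TP11→TP12 = (68, 52, -75.6), TP11→TP13 = (-85, -140, 168.9).
Normal n = (TP11→TP12) × (TP11→TP13) = (-1801.2, -5059.2, -5100).
So ∂z/∂x = −n_x/n_z = −0.35318 and ∂z/∂y = −n_y/n_z = −0.99200.
Unit vector along 090° is (sin 90°, cos 90°) = (1.0000, 0.0000).
Slope in that direction = a·(1.0000) + b·(0.0000) = −0.35318.
Apparent dip = arctan|0.35318| = 19.5° (true dip is 46.5°, so apparent ≤ true as expected).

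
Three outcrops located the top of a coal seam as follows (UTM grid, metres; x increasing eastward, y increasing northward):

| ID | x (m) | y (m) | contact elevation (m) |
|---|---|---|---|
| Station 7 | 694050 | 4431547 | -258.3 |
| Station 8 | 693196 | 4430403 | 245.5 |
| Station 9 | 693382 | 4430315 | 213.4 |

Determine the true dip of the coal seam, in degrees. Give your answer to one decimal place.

20.0°

Two edge vectors: Station 7→Station 8 = (-854, -1144, 503.8), Station 7→Station 9 = (-668, -1232, 471.7).
Normal n = (Station 7→Station 8) × (Station 7→Station 9) = (81056.8, 66293.4, 287936).
So ∂z/∂x = −n_x/n_z = −0.28151 and ∂z/∂y = −n_y/n_z = −0.23024.
Gradient magnitude |∇z| = √(a² + b²) = √(0.07925 + 0.05301) = 0.36367.
True dip = arctan(0.36367) = 20.0°, dipping toward NE (azimuth ≈ 051°).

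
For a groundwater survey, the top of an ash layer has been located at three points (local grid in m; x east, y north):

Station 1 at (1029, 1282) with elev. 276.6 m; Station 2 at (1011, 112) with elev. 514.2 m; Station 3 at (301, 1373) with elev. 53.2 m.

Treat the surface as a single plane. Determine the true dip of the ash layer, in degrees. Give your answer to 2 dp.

19.25°

Two edge vectors: Station 1→Station 2 = (-18, -1170, 237.6), Station 1→Station 3 = (-728, 91, -223.4).
Normal n = (Station 1→Station 2) × (Station 1→Station 3) = (239756.4, -176994, -853398).
So ∂z/∂x = −n_x/n_z = 0.28094 and ∂z/∂y = −n_y/n_z = −0.20740.
Gradient magnitude |∇z| = √(a² + b²) = √(0.07893 + 0.04301) = 0.34920.
True dip = arctan(0.34920) = 19.25°, dipping toward NW (azimuth ≈ 306°).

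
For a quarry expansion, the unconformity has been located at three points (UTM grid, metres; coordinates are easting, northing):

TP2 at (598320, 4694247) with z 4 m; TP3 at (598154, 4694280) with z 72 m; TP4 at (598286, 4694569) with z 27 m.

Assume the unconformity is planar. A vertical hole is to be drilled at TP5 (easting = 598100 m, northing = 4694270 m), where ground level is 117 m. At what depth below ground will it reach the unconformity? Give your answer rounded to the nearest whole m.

Two edge vectors: TP2→TP3 = (-166, 33, 68), TP2→TP4 = (-34, 322, 23).
Normal n = (TP2→TP3) × (TP2→TP4) = (-21137, 1506, -52330).
So ∂z/∂easting = −n_x/n_z = −0.40391745 and ∂z/∂northing = −n_y/n_z = 0.02877890.
Intercept c from TP2: 4 + 241671.89 − 135095.28 = 106580.61.
At (598100, 4694270): z_contact = −241583.0 + 135095.9 + 106580.61 = 93.5 m.
Depth below ground = 117 − 93.5 = 23 m.

23 m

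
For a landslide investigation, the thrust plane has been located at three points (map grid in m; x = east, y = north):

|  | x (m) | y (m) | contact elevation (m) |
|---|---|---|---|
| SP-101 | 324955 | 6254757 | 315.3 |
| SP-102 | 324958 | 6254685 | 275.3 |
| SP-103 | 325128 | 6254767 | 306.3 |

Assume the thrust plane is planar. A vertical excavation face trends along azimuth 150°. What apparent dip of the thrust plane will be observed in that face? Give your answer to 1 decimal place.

Two edge vectors: SP-101→SP-102 = (3, -72, -40), SP-101→SP-103 = (173, 10, -9).
Normal n = (SP-101→SP-102) × (SP-101→SP-103) = (1048, -6893, 12486).
So ∂z/∂x = −n_x/n_z = −0.08393 and ∂z/∂y = −n_y/n_z = 0.55206.
Unit vector along 150° is (sin 150°, cos 150°) = (0.5000, -0.8660).
Slope in that direction = a·(0.5000) + b·(-0.8660) = −0.52006.
Apparent dip = arctan|0.52006| = 27.5° (true dip is 29.2°, so apparent ≤ true as expected).

27.5°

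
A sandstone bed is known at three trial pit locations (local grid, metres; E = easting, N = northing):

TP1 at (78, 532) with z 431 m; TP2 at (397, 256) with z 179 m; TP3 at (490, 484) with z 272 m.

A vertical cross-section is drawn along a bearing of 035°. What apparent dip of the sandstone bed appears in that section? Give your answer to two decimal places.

14.40°

Two edge vectors: TP1→TP2 = (319, -276, -252), TP1→TP3 = (412, -48, -159).
Normal n = (TP1→TP2) × (TP1→TP3) = (31788, -53103, 98400).
So ∂z/∂E = −n_x/n_z = −0.32305 and ∂z/∂N = −n_y/n_z = 0.53966.
Unit vector along 035° is (sin 35°, cos 35°) = (0.5736, 0.8192).
Slope in that direction = a·(0.5736) + b·(0.8192) = 0.25677.
Apparent dip = arctan|0.25677| = 14.40° (true dip is 32.2°, so apparent ≤ true as expected).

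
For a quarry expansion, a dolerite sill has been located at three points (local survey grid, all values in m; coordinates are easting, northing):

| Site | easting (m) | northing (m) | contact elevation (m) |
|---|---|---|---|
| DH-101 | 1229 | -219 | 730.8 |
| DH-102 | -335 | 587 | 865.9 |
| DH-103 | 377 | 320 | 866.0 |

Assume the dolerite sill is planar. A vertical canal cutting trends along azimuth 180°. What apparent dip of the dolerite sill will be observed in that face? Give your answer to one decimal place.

31.7°

Two edge vectors: DH-101→DH-102 = (-1564, 806, 135.1), DH-101→DH-103 = (-852, 539, 135.2).
Normal n = (DH-101→DH-102) × (DH-101→DH-103) = (36152.3, 96347.6, -156284).
So ∂z/∂easting = −n_x/n_z = 0.23132 and ∂z/∂northing = −n_y/n_z = 0.61649.
Unit vector along 180° is (sin 180°, cos 180°) = (0.0000, -1.0000).
Slope in that direction = a·(0.0000) + b·(-1.0000) = −0.61649.
Apparent dip = arctan|0.61649| = 31.7° (true dip is 33.4°, so apparent ≤ true as expected).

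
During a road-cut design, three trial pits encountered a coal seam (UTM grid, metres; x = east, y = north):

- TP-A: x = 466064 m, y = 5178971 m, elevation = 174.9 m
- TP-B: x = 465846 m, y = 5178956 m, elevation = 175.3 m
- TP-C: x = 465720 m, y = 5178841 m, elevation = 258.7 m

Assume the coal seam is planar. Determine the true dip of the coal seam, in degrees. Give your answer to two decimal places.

Let the plane be z = a·x + b·y + c.
TP-B−TP-A: −218a − 15b = 0.4;  TP-C−TP-A: −344a − 130b = 83.8.
Solving gives a = 0.05198, b = −0.78217.
Gradient magnitude |∇z| = √(a² + b²) = √(0.00270 + 0.61180) = 0.78390.
True dip = arctan(0.78390) = 38.09°, dipping toward N (azimuth ≈ 356°).

38.09°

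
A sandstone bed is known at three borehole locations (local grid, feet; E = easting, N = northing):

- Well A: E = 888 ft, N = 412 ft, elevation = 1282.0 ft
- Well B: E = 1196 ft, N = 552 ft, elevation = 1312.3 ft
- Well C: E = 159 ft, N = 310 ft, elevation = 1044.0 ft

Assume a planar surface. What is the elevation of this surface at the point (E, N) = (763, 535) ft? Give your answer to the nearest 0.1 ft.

1139.3 ft

Two edge vectors: Well A→Well B = (308, 140, 30.3), Well A→Well C = (-729, -102, -238).
Normal n = (Well A→Well B) × (Well A→Well C) = (-30229.4, 51215.3, 70644).
So ∂z/∂E = −n_x/n_z = 0.427912 and ∂z/∂N = −n_y/n_z = −0.724977.
Intercept c from Well A: 1282 − 379.99 + 298.69 = 1200.71.
At (763, 535): z = 326.5 − 387.9 + 1200.71 = 1139.3 ft.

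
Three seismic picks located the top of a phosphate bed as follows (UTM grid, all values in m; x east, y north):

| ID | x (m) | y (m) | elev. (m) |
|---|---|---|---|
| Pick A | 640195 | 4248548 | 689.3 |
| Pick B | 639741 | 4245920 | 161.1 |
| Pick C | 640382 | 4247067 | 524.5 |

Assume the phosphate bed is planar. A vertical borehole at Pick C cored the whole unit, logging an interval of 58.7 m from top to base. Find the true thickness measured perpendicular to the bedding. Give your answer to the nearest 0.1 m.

55.7 m

Two edge vectors: Pick A→Pick B = (-454, -2628, -528.2), Pick A→Pick C = (187, -1481, -164.8).
Normal n = (Pick A→Pick B) × (Pick A→Pick C) = (-349169.8, -173592.6, 1163810).
So ∂z/∂x = −n_x/n_z = 0.30002 and ∂z/∂y = −n_y/n_z = 0.14916.
|∇z| = √(a²+b²) = 0.33506, so dip δ = arctan(0.33506) = 18.52°.
True thickness = vertical thickness × cos δ = 58.7 × cos 18.52° = 55.7 m.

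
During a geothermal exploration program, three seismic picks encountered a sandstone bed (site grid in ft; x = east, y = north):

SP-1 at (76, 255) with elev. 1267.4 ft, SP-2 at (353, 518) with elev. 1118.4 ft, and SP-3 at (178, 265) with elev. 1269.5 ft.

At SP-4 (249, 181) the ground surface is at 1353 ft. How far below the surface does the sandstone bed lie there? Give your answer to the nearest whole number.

22 ft

Two edge vectors: SP-1→SP-2 = (277, 263, -149), SP-1→SP-3 = (102, 10, 2.1).
Normal n = (SP-1→SP-2) × (SP-1→SP-3) = (2042.3, -15779.7, -24056).
So ∂z/∂x = −n_x/n_z = 0.08490 and ∂z/∂y = −n_y/n_z = −0.65596.
Intercept c from SP-1: 1267.4 − 6.45 + 167.27 = 1428.22.
At (249, 181): z_contact = 21.1 − 118.7 + 1428.22 = 1330.6 ft.
Depth below ground = 1353 − 1330.6 = 22 ft.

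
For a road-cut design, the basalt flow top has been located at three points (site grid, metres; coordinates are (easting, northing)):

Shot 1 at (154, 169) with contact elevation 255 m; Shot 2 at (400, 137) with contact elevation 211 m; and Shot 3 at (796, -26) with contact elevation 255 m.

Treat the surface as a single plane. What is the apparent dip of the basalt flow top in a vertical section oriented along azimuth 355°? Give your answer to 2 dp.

Let the plane be z = a·E + b·N + c.
Shot 2−Shot 1: 246a − 32b = −44;  Shot 3−Shot 1: 642a − 195b = 0.
Solving gives a = −0.31284, b = −1.02997.
Unit vector along 355° is (sin 355°, cos 355°) = (-0.0872, 0.9962).
Slope in that direction = a·(-0.0872) + b·(0.9962) = −0.99879.
Apparent dip = arctan|0.99879| = 44.97° (true dip is 47.1°, so apparent ≤ true as expected).

44.97°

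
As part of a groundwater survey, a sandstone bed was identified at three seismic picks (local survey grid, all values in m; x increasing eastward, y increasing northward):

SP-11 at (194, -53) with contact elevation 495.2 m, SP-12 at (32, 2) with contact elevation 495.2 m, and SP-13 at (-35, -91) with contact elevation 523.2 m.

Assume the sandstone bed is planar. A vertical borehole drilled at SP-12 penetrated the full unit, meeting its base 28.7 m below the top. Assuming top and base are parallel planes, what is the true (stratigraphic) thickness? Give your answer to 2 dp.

27.81 m

Two edge vectors: SP-11→SP-12 = (-162, 55, 0), SP-11→SP-13 = (-229, -38, 28).
Normal n = (SP-11→SP-12) × (SP-11→SP-13) = (1540, 4536, 18751).
So ∂z/∂x = −n_x/n_z = −0.08213 and ∂z/∂y = −n_y/n_z = −0.24191.
|∇z| = √(a²+b²) = 0.25547, so dip δ = arctan(0.25547) = 14.33°.
True thickness = vertical thickness × cos δ = 28.7 × cos 14.33° = 27.81 m.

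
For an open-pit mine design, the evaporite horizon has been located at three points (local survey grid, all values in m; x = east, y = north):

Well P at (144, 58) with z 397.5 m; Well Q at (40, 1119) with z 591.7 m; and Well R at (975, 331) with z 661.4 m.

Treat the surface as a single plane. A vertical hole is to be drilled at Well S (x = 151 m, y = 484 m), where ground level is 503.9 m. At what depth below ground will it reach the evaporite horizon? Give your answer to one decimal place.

16.3 m

Two edge vectors: Well P→Well Q = (-104, 1061, 194.2), Well P→Well R = (831, 273, 263.9).
Normal n = (Well P→Well Q) × (Well P→Well R) = (226981.3, 188825.8, -910083).
So ∂z/∂x = −n_x/n_z = 0.249407 and ∂z/∂y = −n_y/n_z = 0.207482.
Intercept c from Well P: 397.5 − 35.91 − 12.03 = 349.55.
At (151, 484): z_contact = 37.66 + 100.42 + 349.55 = 487.63 m.
Depth below ground = 503.9 − 487.63 = 16.3 m.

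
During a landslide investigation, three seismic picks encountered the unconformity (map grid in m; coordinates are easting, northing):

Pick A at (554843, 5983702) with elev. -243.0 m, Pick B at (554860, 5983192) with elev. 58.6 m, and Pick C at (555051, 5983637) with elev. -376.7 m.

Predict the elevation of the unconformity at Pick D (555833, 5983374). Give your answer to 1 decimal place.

-867.8 m

Let the plane be z = a·easting + b·northing + c.
Pick B−Pick A: 17a − 510b = 301.6;  Pick C−Pick A: 208a − 65b = −133.7.
Solving gives a = −0.836303882, b = −0.619249345.
Then c = -243 − a·554843 − b·5983702 = 4169177.90.
At (555833, 5983374): z = −464845.3 − 3705200.4 + 4169177.90 = -867.8 m.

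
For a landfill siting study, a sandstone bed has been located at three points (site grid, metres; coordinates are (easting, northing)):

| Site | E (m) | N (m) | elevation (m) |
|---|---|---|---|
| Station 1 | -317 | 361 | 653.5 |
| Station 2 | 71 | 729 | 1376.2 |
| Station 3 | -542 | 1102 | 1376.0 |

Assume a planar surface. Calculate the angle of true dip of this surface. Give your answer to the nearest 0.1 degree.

54.5°

Two edge vectors: Station 1→Station 2 = (388, 368, 722.7), Station 1→Station 3 = (-225, 741, 722.5).
Normal n = (Station 1→Station 2) × (Station 1→Station 3) = (-269640.7, -442937.5, 370308).
So ∂z/∂E = −n_x/n_z = 0.72815 and ∂z/∂N = −n_y/n_z = 1.19613.
Gradient magnitude |∇z| = √(a² + b²) = √(0.53021 + 1.43073) = 1.40034.
True dip = arctan(1.40034) = 54.5°, dipping toward SSW (azimuth ≈ 211°).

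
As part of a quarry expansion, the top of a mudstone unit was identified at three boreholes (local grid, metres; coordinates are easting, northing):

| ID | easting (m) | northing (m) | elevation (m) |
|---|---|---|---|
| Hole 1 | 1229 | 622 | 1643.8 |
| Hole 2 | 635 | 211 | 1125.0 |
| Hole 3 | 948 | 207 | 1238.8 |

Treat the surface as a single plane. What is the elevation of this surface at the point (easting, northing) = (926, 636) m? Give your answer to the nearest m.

1541 m

Let the plane be z = a·easting + b·northing + c.
Hole 2−Hole 1: −594a − 411b = −518.8;  Hole 3−Hole 1: −281a − 415b = −405.
Solving gives a = 0.37282, b = 0.72346.
Then c = 1643.8 − a·1229 − b·622 = 735.61.
At (926, 636): z = 345.2 + 460.1 + 735.61 = 1541.0 m.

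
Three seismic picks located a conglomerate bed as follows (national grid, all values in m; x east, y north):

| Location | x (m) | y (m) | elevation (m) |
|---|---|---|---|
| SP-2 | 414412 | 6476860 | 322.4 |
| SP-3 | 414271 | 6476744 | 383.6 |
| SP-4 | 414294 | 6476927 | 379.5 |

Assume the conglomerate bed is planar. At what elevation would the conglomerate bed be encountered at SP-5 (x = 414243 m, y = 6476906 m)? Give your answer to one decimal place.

402.4 m

Two edge vectors: SP-2→SP-3 = (-141, -116, 61.2), SP-2→SP-4 = (-118, 67, 57.1).
Normal n = (SP-2→SP-3) × (SP-2→SP-4) = (-10724, 829.5, -23135).
So ∂z/∂x = −n_x/n_z = −0.463540091 and ∂z/∂y = −n_y/n_z = 0.035854766.
Intercept c from SP-2: 322.4 + 192096.58 − 232226.30 = −39807.32.
At (414243, 6476906): z = −192018.2 + 232227.9 − 39807.32 = 402.4 m.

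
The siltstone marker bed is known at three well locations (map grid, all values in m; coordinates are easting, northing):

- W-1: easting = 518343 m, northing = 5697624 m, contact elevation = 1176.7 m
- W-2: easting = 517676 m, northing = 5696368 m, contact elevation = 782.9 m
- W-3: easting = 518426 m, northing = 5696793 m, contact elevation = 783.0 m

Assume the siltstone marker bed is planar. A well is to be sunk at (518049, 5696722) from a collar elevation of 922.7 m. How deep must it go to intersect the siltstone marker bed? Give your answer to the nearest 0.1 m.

75.8 m

Let the plane be z = a·easting + b·northing + c.
W-2−W-1: −667a − 1256b = −393.8;  W-3−W-1: 83a − 831b = −393.7.
Solving gives a = −0.253960594, b = 0.448401048.
Then c = 1176.7 − a·518343 − b·5697624 = −2422005.18.
At (518049, 5696722): z_contact = −131564.03 + 2554416.11 − 2422005.18 = 846.91 m.
Depth below ground = 922.7 − 846.91 = 75.8 m.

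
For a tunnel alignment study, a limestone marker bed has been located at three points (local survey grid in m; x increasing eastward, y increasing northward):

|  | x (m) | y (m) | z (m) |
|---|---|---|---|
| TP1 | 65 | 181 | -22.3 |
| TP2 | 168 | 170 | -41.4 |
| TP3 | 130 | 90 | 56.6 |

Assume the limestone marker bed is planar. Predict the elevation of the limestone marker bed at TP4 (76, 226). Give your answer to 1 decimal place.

Two edge vectors: TP1→TP2 = (103, -11, -19.1), TP1→TP3 = (65, -91, 78.9).
Normal n = (TP1→TP2) × (TP1→TP3) = (-2606, -9368.2, -8658).
So ∂z/∂x = −n_x/n_z = −0.30099 and ∂z/∂y = −n_y/n_z = −1.08203.
Intercept c from TP1: -22.3 + 19.56 + 195.85 = 193.11.
At (76, 226): z = −22.9 − 244.5 + 193.11 = -74.3 m.

-74.3 m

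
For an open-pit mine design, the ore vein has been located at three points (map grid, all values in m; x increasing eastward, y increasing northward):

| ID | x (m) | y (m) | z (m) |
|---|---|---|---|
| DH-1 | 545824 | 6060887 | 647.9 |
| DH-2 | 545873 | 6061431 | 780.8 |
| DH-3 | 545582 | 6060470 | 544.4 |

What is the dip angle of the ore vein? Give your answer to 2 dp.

13.70°

Two edge vectors: DH-1→DH-2 = (49, 544, 132.9), DH-1→DH-3 = (-242, -417, -103.5).
Normal n = (DH-1→DH-2) × (DH-1→DH-3) = (-884.7, -27090.3, 111215).
So ∂z/∂x = −n_x/n_z = 0.00795 and ∂z/∂y = −n_y/n_z = 0.24358.
Gradient magnitude |∇z| = √(a² + b²) = √(0.00006 + 0.05933) = 0.24371.
True dip = arctan(0.24371) = 13.70°, dipping toward S (azimuth ≈ 182°).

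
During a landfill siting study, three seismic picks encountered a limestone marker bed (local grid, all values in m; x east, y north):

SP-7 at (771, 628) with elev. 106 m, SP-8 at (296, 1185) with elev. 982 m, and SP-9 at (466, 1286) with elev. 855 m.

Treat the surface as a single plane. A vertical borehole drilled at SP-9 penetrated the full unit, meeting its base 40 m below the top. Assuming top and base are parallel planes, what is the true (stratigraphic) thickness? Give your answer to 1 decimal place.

24.7 m

Let the plane be z = a·x + b·y + c.
SP-8−SP-7: −475a + 557b = 876;  SP-9−SP-7: −305a + 658b = 749.
Solving gives a = −1.11601, b = 0.62100.
|∇z| = √(a²+b²) = 1.27715, so dip δ = arctan(1.27715) = 51.94°.
True thickness = vertical thickness × cos δ = 40 × cos 51.94° = 24.7 m.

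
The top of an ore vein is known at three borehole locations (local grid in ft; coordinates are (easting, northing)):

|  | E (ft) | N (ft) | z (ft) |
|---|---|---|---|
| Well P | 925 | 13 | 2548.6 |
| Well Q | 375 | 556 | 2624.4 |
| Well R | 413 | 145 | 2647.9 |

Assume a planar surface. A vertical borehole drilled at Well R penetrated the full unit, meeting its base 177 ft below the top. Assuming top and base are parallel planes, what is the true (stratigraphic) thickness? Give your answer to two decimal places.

172.60 ft

Let the plane be z = a·E + b·N + c.
Well Q−Well P: −550a + 543b = 75.8;  Well R−Well P: −512a + 132b = 99.3.
Solving gives a = −0.21378, b = −0.07694.
|∇z| = √(a²+b²) = 0.22721, so dip δ = arctan(0.22721) = 12.80°.
True thickness = vertical thickness × cos δ = 177 × cos 12.80° = 172.60 ft.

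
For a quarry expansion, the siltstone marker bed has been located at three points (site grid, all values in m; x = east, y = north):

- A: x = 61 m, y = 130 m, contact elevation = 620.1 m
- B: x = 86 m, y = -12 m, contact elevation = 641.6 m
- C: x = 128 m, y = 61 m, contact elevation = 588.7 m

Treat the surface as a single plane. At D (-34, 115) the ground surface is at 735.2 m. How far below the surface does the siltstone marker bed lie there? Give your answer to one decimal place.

Let the plane be z = a·x + b·y + c.
B−A: 25a − 142b = 21.5;  C−A: 67a − 69b = −31.4.
Solving gives a = −0.76291, b = −0.28572.
Then c = 620.1 − a·61 − b·130 = 703.78.
At (-34, 115): z_contact = 25.94 − 32.86 + 703.78 = 696.86 m.
Depth below ground = 735.2 − 696.86 = 38.3 m.

38.3 m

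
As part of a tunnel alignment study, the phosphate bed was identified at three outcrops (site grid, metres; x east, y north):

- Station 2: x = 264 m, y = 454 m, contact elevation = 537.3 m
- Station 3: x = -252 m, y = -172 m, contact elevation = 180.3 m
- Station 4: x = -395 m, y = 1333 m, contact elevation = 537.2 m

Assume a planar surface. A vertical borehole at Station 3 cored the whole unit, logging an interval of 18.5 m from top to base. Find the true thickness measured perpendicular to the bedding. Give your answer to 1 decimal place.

16.9 m

Two edge vectors: Station 2→Station 3 = (-516, -626, -357), Station 2→Station 4 = (-659, 879, -0.1).
Normal n = (Station 2→Station 3) × (Station 2→Station 4) = (313865.6, 235211.4, -866098).
So ∂z/∂x = −n_x/n_z = 0.36239 and ∂z/∂y = −n_y/n_z = 0.27158.
|∇z| = √(a²+b²) = 0.45286, so dip δ = arctan(0.45286) = 24.36°.
True thickness = vertical thickness × cos δ = 18.5 × cos 24.36° = 16.9 m.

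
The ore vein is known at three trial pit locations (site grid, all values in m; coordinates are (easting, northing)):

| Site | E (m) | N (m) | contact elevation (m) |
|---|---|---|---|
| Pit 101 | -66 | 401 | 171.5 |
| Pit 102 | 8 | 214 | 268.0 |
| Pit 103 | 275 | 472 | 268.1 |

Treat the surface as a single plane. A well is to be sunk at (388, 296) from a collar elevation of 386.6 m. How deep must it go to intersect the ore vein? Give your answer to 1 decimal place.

Let the plane be z = a·E + b·N + c.
Pit 102−Pit 101: 74a − 187b = 96.5;  Pit 103−Pit 101: 341a + 71b = 96.6.
Solving gives a = 0.36099, b = −0.37319.
Then c = 171.5 − a·-66 − b·401 = 344.98.
At (388, 296): z_contact = 140.06 − 110.46 + 344.98 = 374.57 m.
Depth below ground = 386.6 − 374.57 = 12.0 m.

12.0 m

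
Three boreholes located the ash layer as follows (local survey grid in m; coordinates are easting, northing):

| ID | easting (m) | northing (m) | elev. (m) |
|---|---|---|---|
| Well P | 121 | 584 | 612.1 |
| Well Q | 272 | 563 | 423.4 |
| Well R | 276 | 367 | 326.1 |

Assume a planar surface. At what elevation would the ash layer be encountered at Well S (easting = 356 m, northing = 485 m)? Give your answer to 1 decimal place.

Two edge vectors: Well P→Well Q = (151, -21, -188.7), Well P→Well R = (155, -217, -286).
Normal n = (Well P→Well Q) × (Well P→Well R) = (-34941.9, 13937.5, -29512).
So ∂z/∂easting = −n_x/n_z = −1.18399 and ∂z/∂northing = −n_y/n_z = 0.47227.
Intercept c from Well P: 612.1 + 143.26 − 275.80 = 479.56.
At (356, 485): z = −421.5 + 229.0 + 479.56 = 287.1 m.

287.1 m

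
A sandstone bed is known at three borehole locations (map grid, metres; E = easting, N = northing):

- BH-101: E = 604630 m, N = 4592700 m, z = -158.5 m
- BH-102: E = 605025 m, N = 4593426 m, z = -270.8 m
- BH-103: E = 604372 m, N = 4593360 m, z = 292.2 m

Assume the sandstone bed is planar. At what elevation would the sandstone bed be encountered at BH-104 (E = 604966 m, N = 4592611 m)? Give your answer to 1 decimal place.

-489.1 m

Let the plane be z = a·E + b·N + c.
BH-102−BH-101: 395a + 726b = −112.3;  BH-103−BH-101: −258a + 660b = 450.7.
Solving gives a = −0.895801414, b = 0.332701871.
Then c = -158.5 − a·604630 − b·4592700 = −986529.98.
At (604966, 4592611): z = −541929.4 + 1527970.3 − 986529.98 = -489.1 m.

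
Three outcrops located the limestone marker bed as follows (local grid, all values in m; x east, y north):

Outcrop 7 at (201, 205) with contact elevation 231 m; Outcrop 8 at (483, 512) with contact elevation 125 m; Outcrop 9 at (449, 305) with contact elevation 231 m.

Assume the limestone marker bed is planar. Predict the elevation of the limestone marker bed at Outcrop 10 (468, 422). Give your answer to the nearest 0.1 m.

171.0 m

Let the plane be z = a·x + b·y + c.
Outcrop 8−Outcrop 7: 282a + 307b = −106;  Outcrop 9−Outcrop 7: 248a + 100b = 0.
Solving gives a = 0.22113, b = −0.54840.
Then c = 231 − a·201 − b·205 = 298.97.
At (468, 422): z = 103.5 − 231.4 + 298.97 = 171.0 m.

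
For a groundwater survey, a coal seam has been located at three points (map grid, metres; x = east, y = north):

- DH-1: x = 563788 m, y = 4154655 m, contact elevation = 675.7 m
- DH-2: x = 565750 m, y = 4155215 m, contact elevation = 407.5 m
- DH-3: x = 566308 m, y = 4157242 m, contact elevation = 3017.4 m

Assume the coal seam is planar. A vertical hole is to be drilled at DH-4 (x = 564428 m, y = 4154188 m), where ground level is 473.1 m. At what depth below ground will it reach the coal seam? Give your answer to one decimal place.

Let the plane be z = a·x + b·y + c.
DH-2−DH-1: 1962a + 560b = −268.2;  DH-3−DH-1: 2520a + 2587b = 2341.7.
Solving gives a = −0.547192982, b = 1.438201127.
Then c = 675.7 − a·563788 − b·4154655 = −5666052.97.
At (564428, 4154188): z_contact = −308851.04 + 5974557.86 − 5666052.97 = -346.14 m.
Depth below ground = 473.1 − (-346.14) = 819.2 m.

819.2 m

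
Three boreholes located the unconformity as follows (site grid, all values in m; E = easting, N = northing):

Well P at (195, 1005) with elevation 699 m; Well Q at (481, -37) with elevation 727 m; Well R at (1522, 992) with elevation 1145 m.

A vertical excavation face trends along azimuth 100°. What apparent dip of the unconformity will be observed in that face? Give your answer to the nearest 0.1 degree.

17.8°

Two edge vectors: Well P→Well Q = (286, -1042, 28), Well P→Well R = (1327, -13, 446).
Normal n = (Well P→Well Q) × (Well P→Well R) = (-464368, -90400, 1379016).
So ∂z/∂E = −n_x/n_z = 0.33674 and ∂z/∂N = −n_y/n_z = 0.06555.
Unit vector along 100° is (sin 100°, cos 100°) = (0.9848, -0.1736).
Slope in that direction = a·(0.9848) + b·(-0.1736) = 0.32024.
Apparent dip = arctan|0.32024| = 17.8° (true dip is 18.9°, so apparent ≤ true as expected).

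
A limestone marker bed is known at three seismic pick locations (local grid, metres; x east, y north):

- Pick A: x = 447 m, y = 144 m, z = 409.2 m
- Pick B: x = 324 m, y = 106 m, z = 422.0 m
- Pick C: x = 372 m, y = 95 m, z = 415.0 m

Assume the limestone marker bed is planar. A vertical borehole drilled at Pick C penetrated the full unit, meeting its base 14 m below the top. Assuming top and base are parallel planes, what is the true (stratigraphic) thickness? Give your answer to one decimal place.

Two edge vectors: Pick A→Pick B = (-123, -38, 12.8), Pick A→Pick C = (-75, -49, 5.8).
Normal n = (Pick A→Pick B) × (Pick A→Pick C) = (406.8, -246.6, 3177).
So ∂z/∂x = −n_x/n_z = −0.12805 and ∂z/∂y = −n_y/n_z = 0.07762.
|∇z| = √(a²+b²) = 0.14973, so dip δ = arctan(0.14973) = 8.52°.
True thickness = vertical thickness × cos δ = 14 × cos 8.52° = 13.8 m.

13.8 m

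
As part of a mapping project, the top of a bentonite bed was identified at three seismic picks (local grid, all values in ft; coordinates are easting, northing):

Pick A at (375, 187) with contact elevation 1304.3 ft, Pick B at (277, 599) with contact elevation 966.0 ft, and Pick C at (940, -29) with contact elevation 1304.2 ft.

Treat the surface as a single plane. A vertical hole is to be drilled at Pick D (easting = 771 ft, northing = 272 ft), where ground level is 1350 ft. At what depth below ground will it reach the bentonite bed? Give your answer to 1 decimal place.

Two edge vectors: Pick A→Pick B = (-98, 412, -338.3), Pick A→Pick C = (565, -216, -0.1).
Normal n = (Pick A→Pick B) × (Pick A→Pick C) = (-73114, -191149.3, -211612).
So ∂z/∂easting = −n_x/n_z = −0.34551 and ∂z/∂northing = −n_y/n_z = −0.90330.
Intercept c from Pick A: 1304.3 + 129.57 + 168.92 = 1602.78.
At (771, 272): z_contact = −266.39 − 245.70 + 1602.78 = 1090.70 ft.
Depth below ground = 1350 − 1090.70 = 259.3 ft.

259.3 ft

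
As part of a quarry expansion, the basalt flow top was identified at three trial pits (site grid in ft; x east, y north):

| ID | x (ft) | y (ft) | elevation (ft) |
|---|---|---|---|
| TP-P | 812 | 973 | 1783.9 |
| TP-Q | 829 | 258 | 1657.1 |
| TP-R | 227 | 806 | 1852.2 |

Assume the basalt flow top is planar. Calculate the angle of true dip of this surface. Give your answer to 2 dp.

Two edge vectors: TP-P→TP-Q = (17, -715, -126.8), TP-P→TP-R = (-585, -167, 68.3).
Normal n = (TP-P→TP-Q) × (TP-P→TP-R) = (-70010.1, 73016.9, -421114).
So ∂z/∂x = −n_x/n_z = −0.16625 and ∂z/∂y = −n_y/n_z = 0.17339.
Gradient magnitude |∇z| = √(a² + b²) = √(0.02764 + 0.03006) = 0.24021.
True dip = arctan(0.24021) = 13.51°, dipping toward SE (azimuth ≈ 136°).

13.51°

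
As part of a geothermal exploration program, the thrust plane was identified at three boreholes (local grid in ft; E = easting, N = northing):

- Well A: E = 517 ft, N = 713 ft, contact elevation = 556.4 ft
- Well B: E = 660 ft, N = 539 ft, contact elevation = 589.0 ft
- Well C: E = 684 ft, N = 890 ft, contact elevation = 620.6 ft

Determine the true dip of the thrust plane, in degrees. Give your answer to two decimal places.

17.70°

Let the plane be z = a·E + b·N + c.
Well B−Well A: 143a − 174b = 32.6;  Well C−Well A: 167a + 177b = 64.2.
Solving gives a = 0.31159, b = 0.06872.
Gradient magnitude |∇z| = √(a² + b²) = √(0.09709 + 0.00472) = 0.31908.
True dip = arctan(0.31908) = 17.70°, dipping toward WSW (azimuth ≈ 258°).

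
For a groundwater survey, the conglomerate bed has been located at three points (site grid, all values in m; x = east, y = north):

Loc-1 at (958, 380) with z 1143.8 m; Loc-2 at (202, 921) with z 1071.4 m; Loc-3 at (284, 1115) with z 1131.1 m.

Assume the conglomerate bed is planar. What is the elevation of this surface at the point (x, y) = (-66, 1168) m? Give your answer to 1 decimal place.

Let the plane be z = a·x + b·y + c.
Loc-2−Loc-1: −756a + 541b = −72.4;  Loc-3−Loc-1: −674a + 735b = −12.7.
Solving gives a = 0.242602, b = 0.205189.
Then c = 1143.8 − a·958 − b·380 = 833.42.
At (-66, 1168): z = −16.0 + 239.7 + 833.42 = 1057.1 m.

1057.1 m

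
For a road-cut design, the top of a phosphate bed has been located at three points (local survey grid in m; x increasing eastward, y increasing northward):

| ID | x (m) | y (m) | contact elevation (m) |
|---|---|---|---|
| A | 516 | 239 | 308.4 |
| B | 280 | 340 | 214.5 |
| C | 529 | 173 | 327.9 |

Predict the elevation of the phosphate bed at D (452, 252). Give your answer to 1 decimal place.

Two edge vectors: A→B = (-236, 101, -93.9), A→C = (13, -66, 19.5).
Normal n = (A→B) × (A→C) = (-4227.9, 3381.3, 14263).
So ∂z/∂x = −n_x/n_z = 0.29642 and ∂z/∂y = −n_y/n_z = −0.23707.
Intercept c from A: 308.4 − 152.95 + 56.66 = 212.10.
At (452, 252): z = 134.0 − 59.7 + 212.10 = 286.3 m.

286.3 m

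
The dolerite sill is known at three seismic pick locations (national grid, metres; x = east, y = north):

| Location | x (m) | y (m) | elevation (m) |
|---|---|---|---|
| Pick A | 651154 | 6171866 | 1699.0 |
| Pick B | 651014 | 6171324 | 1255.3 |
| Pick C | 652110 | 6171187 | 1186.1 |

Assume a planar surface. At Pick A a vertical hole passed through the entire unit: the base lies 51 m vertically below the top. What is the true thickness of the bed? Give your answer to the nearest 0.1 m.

39.6 m

Let the plane be z = a·x + b·y + c.
Pick B−Pick A: −140a − 542b = −443.7;  Pick C−Pick A: 956a − 679b = −512.9.
Solving gives a = 0.03796, b = 0.80883.
|∇z| = √(a²+b²) = 0.80972, so dip δ = arctan(0.80972) = 39.00°.
True thickness = vertical thickness × cos δ = 51 × cos 39.00° = 39.6 m.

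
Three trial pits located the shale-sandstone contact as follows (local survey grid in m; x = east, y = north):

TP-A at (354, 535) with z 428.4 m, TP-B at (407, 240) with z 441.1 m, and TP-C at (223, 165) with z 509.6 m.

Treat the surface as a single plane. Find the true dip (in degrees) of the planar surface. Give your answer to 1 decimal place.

Let the plane be z = a·x + b·y + c.
TP-B−TP-A: 53a − 295b = 12.7;  TP-C−TP-A: −131a − 370b = 81.2.
Solving gives a = −0.33053, b = −0.10243.
Gradient magnitude |∇z| = √(a² + b²) = √(0.10925 + 0.01049) = 0.34604.
True dip = arctan(0.34604) = 19.1°, dipping toward ENE (azimuth ≈ 073°).

19.1°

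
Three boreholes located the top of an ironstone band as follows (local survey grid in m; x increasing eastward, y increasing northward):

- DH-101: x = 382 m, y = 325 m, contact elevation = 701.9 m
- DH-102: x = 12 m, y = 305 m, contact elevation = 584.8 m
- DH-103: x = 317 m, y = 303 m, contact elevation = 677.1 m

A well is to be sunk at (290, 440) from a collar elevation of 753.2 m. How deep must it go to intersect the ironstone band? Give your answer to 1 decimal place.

Two edge vectors: DH-101→DH-102 = (-370, -20, -117.1), DH-101→DH-103 = (-65, -22, -24.8).
Normal n = (DH-101→DH-102) × (DH-101→DH-103) = (-2080.2, -1564.5, 6840).
So ∂z/∂x = −n_x/n_z = 0.30412 and ∂z/∂y = −n_y/n_z = 0.22873.
Intercept c from DH-101: 701.9 − 116.17 − 74.34 = 511.39.
At (290, 440): z_contact = 88.20 + 100.64 + 511.39 = 700.22 m.
Depth below ground = 753.2 − 700.22 = 53.0 m.

53.0 m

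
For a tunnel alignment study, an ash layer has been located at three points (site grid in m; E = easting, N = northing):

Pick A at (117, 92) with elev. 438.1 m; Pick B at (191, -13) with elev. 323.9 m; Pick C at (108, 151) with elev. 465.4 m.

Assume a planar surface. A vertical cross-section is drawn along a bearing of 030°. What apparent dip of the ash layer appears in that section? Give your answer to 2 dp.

17.46°

Two edge vectors: Pick A→Pick B = (74, -105, -114.2), Pick A→Pick C = (-9, 59, 27.3).
Normal n = (Pick A→Pick B) × (Pick A→Pick C) = (3871.3, -992.4, 3421).
So ∂z/∂E = −n_x/n_z = −1.13163 and ∂z/∂N = −n_y/n_z = 0.29009.
Unit vector along 030° is (sin 30°, cos 30°) = (0.5000, 0.8660).
Slope in that direction = a·(0.5000) + b·(0.8660) = −0.31459.
Apparent dip = arctan|0.31459| = 17.46° (true dip is 49.4°, so apparent ≤ true as expected).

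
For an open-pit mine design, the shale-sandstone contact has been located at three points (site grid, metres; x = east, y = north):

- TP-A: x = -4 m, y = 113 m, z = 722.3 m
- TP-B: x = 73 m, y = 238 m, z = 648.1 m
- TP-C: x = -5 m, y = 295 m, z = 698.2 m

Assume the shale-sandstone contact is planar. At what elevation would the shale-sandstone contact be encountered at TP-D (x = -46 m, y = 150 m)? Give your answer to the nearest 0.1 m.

Let the plane be z = a·x + b·y + c.
TP-B−TP-A: 77a + 125b = −74.2;  TP-C−TP-A: −1a + 182b = −24.1.
Solving gives a = −0.74205, b = −0.13649.
Then c = 722.3 − a·-4 − b·113 = 734.76.
At (-46, 150): z = 34.1 − 20.5 + 734.76 = 748.4 m.

748.4 m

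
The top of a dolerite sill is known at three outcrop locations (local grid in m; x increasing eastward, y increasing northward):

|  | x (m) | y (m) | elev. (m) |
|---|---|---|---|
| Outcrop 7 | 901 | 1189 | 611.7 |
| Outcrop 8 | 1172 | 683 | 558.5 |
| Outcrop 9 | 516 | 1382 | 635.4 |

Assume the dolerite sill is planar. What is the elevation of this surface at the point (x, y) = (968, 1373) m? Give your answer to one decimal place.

Let the plane be z = a·x + b·y + c.
Outcrop 8−Outcrop 7: 271a − 506b = −53.2;  Outcrop 9−Outcrop 7: −385a + 193b = 23.7.
Solving gives a = −0.012102, b = 0.098657.
Then c = 611.7 − a·901 − b·1189 = 505.30.
At (968, 1373): z = −11.7 + 135.5 + 505.30 = 629.0 m.

629.0 m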